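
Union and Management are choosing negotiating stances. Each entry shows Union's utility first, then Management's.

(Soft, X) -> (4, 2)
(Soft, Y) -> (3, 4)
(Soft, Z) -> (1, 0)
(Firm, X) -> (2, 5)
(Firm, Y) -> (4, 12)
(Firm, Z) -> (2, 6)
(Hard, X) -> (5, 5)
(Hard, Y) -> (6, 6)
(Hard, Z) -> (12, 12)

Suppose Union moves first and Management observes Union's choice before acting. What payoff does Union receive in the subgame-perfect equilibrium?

Work backward from Management's decision.
- Soft: Management compares 2, 4, 0 and picks Y; Union would get 3.
- Firm: Management compares 5, 12, 6 and picks Y; Union would get 4.
- Hard: Management compares 5, 6, 12 and picks Z; Union would get 12.
Union's induced payoffs are 3, 4, 12, so Union commits to Hard. Subgame-perfect outcome: (Hard, Z) with payoffs (12, 12).

12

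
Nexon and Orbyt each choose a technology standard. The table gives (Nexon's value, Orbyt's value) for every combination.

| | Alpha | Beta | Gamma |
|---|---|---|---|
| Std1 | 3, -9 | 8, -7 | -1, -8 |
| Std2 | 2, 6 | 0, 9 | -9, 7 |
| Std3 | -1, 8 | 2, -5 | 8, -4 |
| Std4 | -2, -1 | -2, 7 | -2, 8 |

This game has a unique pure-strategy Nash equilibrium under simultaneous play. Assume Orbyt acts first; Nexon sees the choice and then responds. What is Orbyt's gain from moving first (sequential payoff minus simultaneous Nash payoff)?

3

Solve by backward induction (Orbyt leads).
- Alpha: BR = Std1, leader payoff -9.
- Beta: BR = Std1, leader payoff -7.
- Gamma: BR = Std3, leader payoff -4.
Maximizing over -9, -7, -4, Orbyt chooses Gamma. Subgame-perfect outcome: (Std3, Gamma) with payoffs (8, -4).
Under simultaneous play:
Nexon's best replies: Alpha→Std1; Beta→Std1; Gamma→Std3.
Orbyt's best replies: Std1→Beta; Std2→Beta; Std3→Alpha; Std4→Gamma.
Only (Std1, Beta) has each player best-responding; Nash payoffs (8, -7).
Orbyt's commitment gain: -4 − -7 = 3.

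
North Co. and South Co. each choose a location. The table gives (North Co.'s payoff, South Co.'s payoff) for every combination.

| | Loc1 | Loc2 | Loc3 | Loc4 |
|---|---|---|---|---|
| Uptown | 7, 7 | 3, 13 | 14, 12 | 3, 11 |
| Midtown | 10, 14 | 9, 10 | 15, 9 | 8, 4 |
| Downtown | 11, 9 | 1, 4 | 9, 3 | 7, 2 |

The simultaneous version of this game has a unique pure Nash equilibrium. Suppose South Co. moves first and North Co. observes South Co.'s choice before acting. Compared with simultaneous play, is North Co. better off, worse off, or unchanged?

worse off

Work backward from North Co.'s decision.
- Loc1: BR = Downtown, leader payoff 9.
- Loc2: BR = Midtown, leader payoff 10.
- Loc3: BR = Midtown, leader payoff 9.
- Loc4: BR = Midtown, leader payoff 4.
Among 9, 10, 9, 4, the best is 10 at Loc2. Subgame-perfect outcome: (Midtown, Loc2) with payoffs (9, 10).
Under simultaneous play:
North Co.'s best replies: Loc1→Downtown; Loc2→Midtown; Loc3→Midtown; Loc4→Midtown.
South Co.'s best replies: Uptown→Loc2; Midtown→Loc1; Downtown→Loc1.
Only (Downtown, Loc1) has each player best-responding; Nash payoffs (11, 9).
North Co. earns 9 sequentially versus 11 at the Nash outcome: worse off.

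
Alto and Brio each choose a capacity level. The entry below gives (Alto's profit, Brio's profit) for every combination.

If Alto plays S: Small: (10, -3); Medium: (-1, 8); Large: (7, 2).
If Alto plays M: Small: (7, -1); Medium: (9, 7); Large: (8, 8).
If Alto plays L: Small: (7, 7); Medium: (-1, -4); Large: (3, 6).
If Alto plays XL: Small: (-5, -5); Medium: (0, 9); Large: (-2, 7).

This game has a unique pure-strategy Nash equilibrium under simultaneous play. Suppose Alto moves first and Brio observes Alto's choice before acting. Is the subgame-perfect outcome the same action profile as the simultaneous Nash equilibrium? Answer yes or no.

Work backward from Brio's decision.
- S → Brio plays Medium (best of -3, 8, 2); Alto gets -1.
- M → Brio plays Large (best of -1, 7, 8); Alto gets 8.
- L → Brio plays Small (best of 7, -4, 6); Alto gets 7.
- XL → Brio plays Medium (best of -5, 9, 7); Alto gets 0.
Alto's induced payoffs are -1, 8, 7, 0, so Alto commits to M. Subgame-perfect outcome: (M, Large) with payoffs (8, 8).
Under simultaneous play:
Alto's best replies: Small→S; Medium→M; Large→M.
Brio's best replies: S→Medium; M→Large; L→Small; XL→Medium.
The unique mutual best reply is (M, Large), giving (8, 8).
Sequential outcome (M, Large) coincides with the Nash profile (M, Large).

yes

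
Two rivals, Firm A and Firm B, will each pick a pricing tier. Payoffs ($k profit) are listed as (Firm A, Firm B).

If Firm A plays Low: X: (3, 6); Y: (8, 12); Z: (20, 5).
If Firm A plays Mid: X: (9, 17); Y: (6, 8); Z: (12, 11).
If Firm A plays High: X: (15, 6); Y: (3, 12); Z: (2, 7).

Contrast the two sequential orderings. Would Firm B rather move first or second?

If Firm A leads: Firm B's best replies are Low→Y, Mid→X, High→Y; Firm A's induced payoffs 8, 9, 3; outcome (Mid, X), payoffs (9, 17).
If Firm B leads: Firm A's best replies are X→High, Y→Low, Z→Low; Firm B's induced payoffs 6, 12, 5; outcome (Low, Y), payoffs (8, 12).
Firm B gets 12 moving first and 17 moving second, so Firm B prefers to move second.

second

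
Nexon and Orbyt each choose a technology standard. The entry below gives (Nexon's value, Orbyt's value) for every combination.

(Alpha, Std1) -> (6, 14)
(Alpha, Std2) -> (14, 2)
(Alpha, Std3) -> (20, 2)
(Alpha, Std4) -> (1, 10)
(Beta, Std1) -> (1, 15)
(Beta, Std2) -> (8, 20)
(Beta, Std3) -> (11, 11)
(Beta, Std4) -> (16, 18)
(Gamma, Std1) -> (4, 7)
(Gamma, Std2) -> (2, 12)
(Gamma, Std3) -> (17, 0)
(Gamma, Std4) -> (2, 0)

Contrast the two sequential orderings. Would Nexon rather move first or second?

second

If Nexon leads: Orbyt's best replies are Alpha→Std1, Beta→Std2, Gamma→Std2; Nexon's induced payoffs 6, 8, 2; outcome (Beta, Std2), payoffs (8, 20).
If Orbyt leads: Nexon's best replies are Std1→Alpha, Std2→Alpha, Std3→Alpha, Std4→Beta; Orbyt's induced payoffs 14, 2, 2, 18; outcome (Beta, Std4), payoffs (16, 18).
Nexon gets 8 moving first and 16 moving second, so Nexon prefers to move second.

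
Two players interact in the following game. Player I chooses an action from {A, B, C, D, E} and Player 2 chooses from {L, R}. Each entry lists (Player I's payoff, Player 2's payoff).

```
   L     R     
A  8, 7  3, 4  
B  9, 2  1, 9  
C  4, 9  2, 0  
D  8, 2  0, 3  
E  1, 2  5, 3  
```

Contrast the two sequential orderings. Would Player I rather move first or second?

first

If Player I leads: Player 2's best replies are A→L, B→R, C→L, D→R, E→R; Player I's induced payoffs 8, 1, 4, 0, 5; outcome (A, L), payoffs (8, 7).
If Player 2 leads: Player I's best replies are L→B, R→E; Player 2's induced payoffs 2, 3; outcome (E, R), payoffs (5, 3).
Player I gets 8 moving first and 5 moving second, so Player I prefers to move first.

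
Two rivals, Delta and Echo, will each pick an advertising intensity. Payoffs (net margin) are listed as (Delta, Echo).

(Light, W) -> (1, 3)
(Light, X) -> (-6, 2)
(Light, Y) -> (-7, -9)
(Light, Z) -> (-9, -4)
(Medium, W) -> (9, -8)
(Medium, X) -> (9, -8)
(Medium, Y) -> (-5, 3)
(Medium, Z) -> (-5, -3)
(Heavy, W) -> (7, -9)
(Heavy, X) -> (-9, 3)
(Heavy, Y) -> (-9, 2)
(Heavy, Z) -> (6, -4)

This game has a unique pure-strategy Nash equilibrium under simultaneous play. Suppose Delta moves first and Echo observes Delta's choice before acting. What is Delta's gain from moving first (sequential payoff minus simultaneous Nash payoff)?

Solve by backward induction (Delta leads).
- Light: BR = W, leader payoff 1.
- Medium: BR = Y, leader payoff -5.
- Heavy: BR = X, leader payoff -9.
Maximizing over 1, -5, -9, Delta chooses Light. Subgame-perfect outcome: (Light, W) with payoffs (1, 3).
Under simultaneous play:
Delta's best replies: W→Medium; X→Medium; Y→Medium; Z→Heavy.
Echo's best replies: Light→W; Medium→Y; Heavy→X.
Only (Medium, Y) has each player best-responding; Nash payoffs (-5, 3).
Delta's commitment gain: 1 − -5 = 6.

6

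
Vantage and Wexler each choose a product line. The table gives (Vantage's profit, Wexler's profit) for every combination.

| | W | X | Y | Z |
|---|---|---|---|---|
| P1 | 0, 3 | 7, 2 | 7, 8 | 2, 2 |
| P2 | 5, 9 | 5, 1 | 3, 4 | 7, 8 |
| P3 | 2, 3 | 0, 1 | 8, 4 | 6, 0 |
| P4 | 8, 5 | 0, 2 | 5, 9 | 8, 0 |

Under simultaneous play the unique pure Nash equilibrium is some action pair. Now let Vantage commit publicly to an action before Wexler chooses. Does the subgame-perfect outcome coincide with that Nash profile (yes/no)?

Wexler best-responds to each possible Vantage move:
- P1: BR = Y, leader payoff 7.
- P2: BR = W, leader payoff 5.
- P3: BR = Y, leader payoff 8.
- P4: BR = Y, leader payoff 5.
Among 7, 5, 8, 5, the best is 8 at P3. Subgame-perfect outcome: (P3, Y) with payoffs (8, 4).
Under simultaneous play:
Vantage's best replies: W→P4; X→P1; Y→P3; Z→P4.
Wexler's best replies: P1→Y; P2→W; P3→Y; P4→Y.
The unique mutual best reply is (P3, Y), giving (8, 4).
Sequential outcome (P3, Y) coincides with the Nash profile (P3, Y).

yes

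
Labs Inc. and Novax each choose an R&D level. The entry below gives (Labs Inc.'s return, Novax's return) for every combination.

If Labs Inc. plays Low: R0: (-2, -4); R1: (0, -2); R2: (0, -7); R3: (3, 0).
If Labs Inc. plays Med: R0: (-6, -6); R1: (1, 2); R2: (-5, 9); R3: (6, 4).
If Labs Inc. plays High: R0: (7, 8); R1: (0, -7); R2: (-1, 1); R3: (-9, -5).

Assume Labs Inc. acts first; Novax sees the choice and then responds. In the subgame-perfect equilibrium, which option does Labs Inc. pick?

Solve by backward induction (Labs Inc. leads).
- Low → Novax plays R3 (best of -4, -2, -7, 0); Labs Inc. gets 3.
- Med → Novax plays R2 (best of -6, 2, 9, 4); Labs Inc. gets -5.
- High → Novax plays R0 (best of 8, -7, 1, -5); Labs Inc. gets 7.
Maximizing over 3, -5, 7, Labs Inc. chooses High. Subgame-perfect outcome: (High, R0) with payoffs (7, 8).

High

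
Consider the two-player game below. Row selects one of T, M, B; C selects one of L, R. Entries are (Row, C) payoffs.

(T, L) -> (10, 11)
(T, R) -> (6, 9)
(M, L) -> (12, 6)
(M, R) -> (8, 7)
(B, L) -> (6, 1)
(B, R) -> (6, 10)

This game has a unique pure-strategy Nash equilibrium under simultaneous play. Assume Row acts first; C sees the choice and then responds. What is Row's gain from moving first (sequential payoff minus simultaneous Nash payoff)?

Work backward from C's decision.
- T → C plays L (best of 11, 9); Row gets 10.
- M → C plays R (best of 6, 7); Row gets 8.
- B → C plays R (best of 1, 10); Row gets 6.
Row's induced payoffs are 10, 8, 6, so Row commits to T. Subgame-perfect outcome: (T, L) with payoffs (10, 11).
Under simultaneous play:
Row's best replies: L→M; R→M.
C's best replies: T→L; M→R; B→R.
Only (M, R) has each player best-responding; Nash payoffs (8, 7).
Row's commitment gain: 10 − 8 = 2.

2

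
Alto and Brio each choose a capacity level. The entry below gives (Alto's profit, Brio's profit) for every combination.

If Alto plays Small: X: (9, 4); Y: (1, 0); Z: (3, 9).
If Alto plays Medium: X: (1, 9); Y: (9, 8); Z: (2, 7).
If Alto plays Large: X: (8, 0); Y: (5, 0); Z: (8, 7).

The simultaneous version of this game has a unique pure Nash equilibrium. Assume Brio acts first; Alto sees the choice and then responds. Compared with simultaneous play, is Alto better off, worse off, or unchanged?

better off

Solve by backward induction (Brio leads).
- X → Alto plays Small (best of 9, 1, 8); Brio gets 4.
- Y → Alto plays Medium (best of 1, 9, 5); Brio gets 8.
- Z → Alto plays Large (best of 3, 2, 8); Brio gets 7.
Maximizing over 4, 8, 7, Brio chooses Y. Subgame-perfect outcome: (Medium, Y) with payoffs (9, 8).
Under simultaneous play:
Alto's best replies: X→Small; Y→Medium; Z→Large.
Brio's best replies: Small→Z; Medium→X; Large→Z.
The unique mutual best reply is (Large, Z), giving (8, 7).
Alto earns 9 sequentially versus 8 at the Nash outcome: better off.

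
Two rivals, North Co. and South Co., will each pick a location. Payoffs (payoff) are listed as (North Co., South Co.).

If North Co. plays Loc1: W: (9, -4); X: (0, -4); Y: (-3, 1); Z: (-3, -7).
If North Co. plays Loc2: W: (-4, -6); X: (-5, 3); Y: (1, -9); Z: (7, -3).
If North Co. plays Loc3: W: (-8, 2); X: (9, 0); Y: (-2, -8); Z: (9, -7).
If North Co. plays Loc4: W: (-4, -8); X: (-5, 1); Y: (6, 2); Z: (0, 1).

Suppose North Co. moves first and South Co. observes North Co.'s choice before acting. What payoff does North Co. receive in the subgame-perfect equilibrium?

6

Work backward from South Co.'s decision.
- Loc1: South Co. compares -4, -4, 1, -7 and picks Y; North Co. would get -3.
- Loc2: South Co. compares -6, 3, -9, -3 and picks X; North Co. would get -5.
- Loc3: South Co. compares 2, 0, -8, -7 and picks W; North Co. would get -8.
- Loc4: South Co. compares -8, 1, 2, 1 and picks Y; North Co. would get 6.
North Co.'s induced payoffs are -3, -5, -8, 6, so North Co. commits to Loc4. Subgame-perfect outcome: (Loc4, Y) with payoffs (6, 2).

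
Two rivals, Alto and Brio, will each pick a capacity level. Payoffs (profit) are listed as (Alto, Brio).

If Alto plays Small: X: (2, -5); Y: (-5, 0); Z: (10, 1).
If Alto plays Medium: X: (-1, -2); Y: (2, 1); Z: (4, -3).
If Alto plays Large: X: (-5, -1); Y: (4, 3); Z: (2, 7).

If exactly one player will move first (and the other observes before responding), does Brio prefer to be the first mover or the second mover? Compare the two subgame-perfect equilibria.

If Alto leads: Brio's best replies are Small→Z, Medium→Y, Large→Z; Alto's induced payoffs 10, 2, 2; outcome (Small, Z), payoffs (10, 1).
If Brio leads: Alto's best replies are X→Small, Y→Large, Z→Small; Brio's induced payoffs -5, 3, 1; outcome (Large, Y), payoffs (4, 3).
Brio gets 3 moving first and 1 moving second, so Brio prefers to move first.

first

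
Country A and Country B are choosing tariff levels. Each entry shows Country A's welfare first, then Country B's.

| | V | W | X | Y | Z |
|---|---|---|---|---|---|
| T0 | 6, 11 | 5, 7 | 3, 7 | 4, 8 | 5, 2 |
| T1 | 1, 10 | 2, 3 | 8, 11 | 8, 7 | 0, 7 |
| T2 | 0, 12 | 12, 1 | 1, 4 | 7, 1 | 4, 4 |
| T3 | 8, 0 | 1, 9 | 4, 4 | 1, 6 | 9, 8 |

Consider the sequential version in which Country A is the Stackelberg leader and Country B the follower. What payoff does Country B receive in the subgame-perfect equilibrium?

Country B best-responds to each possible Country A move:
- T0 → Country B plays V (best of 11, 7, 7, 8, 2); Country A gets 6.
- T1 → Country B plays X (best of 10, 3, 11, 7, 7); Country A gets 8.
- T2 → Country B plays V (best of 12, 1, 4, 1, 4); Country A gets 0.
- T3 → Country B plays W (best of 0, 9, 4, 6, 8); Country A gets 1.
Among 6, 8, 0, 1, the best is 8 at T1. Subgame-perfect outcome: (T1, X) with payoffs (8, 11).

11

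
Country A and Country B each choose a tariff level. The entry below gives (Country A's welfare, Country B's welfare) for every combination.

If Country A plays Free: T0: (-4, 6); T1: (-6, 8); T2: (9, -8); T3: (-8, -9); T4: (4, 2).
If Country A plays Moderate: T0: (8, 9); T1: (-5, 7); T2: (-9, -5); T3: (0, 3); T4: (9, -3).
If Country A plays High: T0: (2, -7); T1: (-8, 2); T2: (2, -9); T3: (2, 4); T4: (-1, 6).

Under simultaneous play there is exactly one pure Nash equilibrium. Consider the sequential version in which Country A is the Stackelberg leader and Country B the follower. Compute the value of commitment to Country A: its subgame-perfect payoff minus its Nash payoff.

0

Solve by backward induction (Country A leads).
- Free → Country B plays T1 (best of 6, 8, -8, -9, 2); Country A gets -6.
- Moderate → Country B plays T0 (best of 9, 7, -5, 3, -3); Country A gets 8.
- High → Country B plays T4 (best of -7, 2, -9, 4, 6); Country A gets -1.
Country A's induced payoffs are -6, 8, -1, so Country A commits to Moderate. Subgame-perfect outcome: (Moderate, T0) with payoffs (8, 9).
Under simultaneous play:
Country A's best replies: T0→Moderate; T1→Moderate; T2→Free; T3→High; T4→Moderate.
Country B's best replies: Free→T1; Moderate→T0; High→T4.
Only (Moderate, T0) has each player best-responding; Nash payoffs (8, 9).
Country A's commitment gain: 8 − 8 = 0.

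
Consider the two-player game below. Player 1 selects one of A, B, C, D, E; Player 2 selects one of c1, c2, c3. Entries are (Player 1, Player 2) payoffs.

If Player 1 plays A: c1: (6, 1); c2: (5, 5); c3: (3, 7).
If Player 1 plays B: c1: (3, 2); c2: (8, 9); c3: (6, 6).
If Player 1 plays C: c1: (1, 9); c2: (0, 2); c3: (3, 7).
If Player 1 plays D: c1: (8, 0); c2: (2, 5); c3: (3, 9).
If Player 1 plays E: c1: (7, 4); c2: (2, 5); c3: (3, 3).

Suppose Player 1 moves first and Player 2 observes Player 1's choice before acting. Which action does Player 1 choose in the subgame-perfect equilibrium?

Backward induction with Player 1 moving first.
- A: Player 2 compares 1, 5, 7 and picks c3; Player 1 would get 3.
- B: Player 2 compares 2, 9, 6 and picks c2; Player 1 would get 8.
- C: Player 2 compares 9, 2, 7 and picks c1; Player 1 would get 1.
- D: Player 2 compares 0, 5, 9 and picks c3; Player 1 would get 3.
- E: Player 2 compares 4, 5, 3 and picks c2; Player 1 would get 2.
Player 1's induced payoffs are 3, 8, 1, 3, 2, so Player 1 commits to B. Subgame-perfect outcome: (B, c2) with payoffs (8, 9).

B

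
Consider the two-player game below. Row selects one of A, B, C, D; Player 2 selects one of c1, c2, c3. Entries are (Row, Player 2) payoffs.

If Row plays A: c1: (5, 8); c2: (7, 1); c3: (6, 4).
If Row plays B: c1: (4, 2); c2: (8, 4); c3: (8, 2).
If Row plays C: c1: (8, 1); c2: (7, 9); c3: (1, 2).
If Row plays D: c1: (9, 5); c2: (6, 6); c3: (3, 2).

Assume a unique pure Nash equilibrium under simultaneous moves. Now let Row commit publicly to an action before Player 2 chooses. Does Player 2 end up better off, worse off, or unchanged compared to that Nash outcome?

Work backward from Player 2's decision.
- A → Player 2 plays c1 (best of 8, 1, 4); Row gets 5.
- B → Player 2 plays c2 (best of 2, 4, 2); Row gets 8.
- C → Player 2 plays c2 (best of 1, 9, 2); Row gets 7.
- D → Player 2 plays c2 (best of 5, 6, 2); Row gets 6.
Maximizing over 5, 8, 7, 6, Row chooses B. Subgame-perfect outcome: (B, c2) with payoffs (8, 4).
Under simultaneous play:
Row's best replies: c1→D; c2→B; c3→B.
Player 2's best replies: A→c1; B→c2; C→c2; D→c2.
Only (B, c2) has each player best-responding; Nash payoffs (8, 4).
Player 2 earns 4 sequentially versus 4 at the Nash outcome: unchanged.

unchanged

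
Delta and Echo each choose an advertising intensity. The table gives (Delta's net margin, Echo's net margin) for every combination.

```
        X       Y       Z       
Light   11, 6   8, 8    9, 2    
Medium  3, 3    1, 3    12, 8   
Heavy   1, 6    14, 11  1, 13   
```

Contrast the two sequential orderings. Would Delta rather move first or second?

If Delta leads: Echo's best replies are Light→Y, Medium→Z, Heavy→Z; Delta's induced payoffs 8, 12, 1; outcome (Medium, Z), payoffs (12, 8).
If Echo leads: Delta's best replies are X→Light, Y→Heavy, Z→Medium; Echo's induced payoffs 6, 11, 8; outcome (Heavy, Y), payoffs (14, 11).
Delta gets 12 moving first and 14 moving second, so Delta prefers to move second.

second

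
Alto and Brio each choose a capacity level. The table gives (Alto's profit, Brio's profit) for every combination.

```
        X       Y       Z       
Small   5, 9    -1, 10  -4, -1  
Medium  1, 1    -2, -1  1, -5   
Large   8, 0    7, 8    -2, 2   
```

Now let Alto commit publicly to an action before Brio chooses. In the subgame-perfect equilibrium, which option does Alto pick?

Backward induction with Alto moving first.
- Small → Brio plays Y (best of 9, 10, -1); Alto gets -1.
- Medium → Brio plays X (best of 1, -1, -5); Alto gets 1.
- Large → Brio plays Y (best of 0, 8, 2); Alto gets 7.
Maximizing over -1, 1, 7, Alto chooses Large. Subgame-perfect outcome: (Large, Y) with payoffs (7, 8).

Large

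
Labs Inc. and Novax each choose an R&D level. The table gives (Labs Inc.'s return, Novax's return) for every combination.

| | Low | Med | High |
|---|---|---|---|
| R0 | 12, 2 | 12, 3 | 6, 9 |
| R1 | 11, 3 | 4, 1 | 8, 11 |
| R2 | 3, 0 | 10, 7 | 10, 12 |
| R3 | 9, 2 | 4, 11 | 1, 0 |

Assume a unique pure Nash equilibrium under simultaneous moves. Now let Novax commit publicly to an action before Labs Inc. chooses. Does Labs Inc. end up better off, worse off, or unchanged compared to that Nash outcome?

Solve by backward induction (Novax leads).
- Low: BR = R0, leader payoff 2.
- Med: BR = R0, leader payoff 3.
- High: BR = R2, leader payoff 12.
Novax's induced payoffs are 2, 3, 12, so Novax commits to High. Subgame-perfect outcome: (R2, High) with payoffs (10, 12).
For the simultaneous game, intersect best replies.
Labs Inc.'s best replies: Low→R0; Med→R0; High→R2.
Novax's best replies: R0→High; R1→High; R2→High; R3→Med.
The unique mutual best reply is (R2, High), giving (10, 12).
Labs Inc. earns 10 sequentially versus 10 at the Nash outcome: unchanged.

unchanged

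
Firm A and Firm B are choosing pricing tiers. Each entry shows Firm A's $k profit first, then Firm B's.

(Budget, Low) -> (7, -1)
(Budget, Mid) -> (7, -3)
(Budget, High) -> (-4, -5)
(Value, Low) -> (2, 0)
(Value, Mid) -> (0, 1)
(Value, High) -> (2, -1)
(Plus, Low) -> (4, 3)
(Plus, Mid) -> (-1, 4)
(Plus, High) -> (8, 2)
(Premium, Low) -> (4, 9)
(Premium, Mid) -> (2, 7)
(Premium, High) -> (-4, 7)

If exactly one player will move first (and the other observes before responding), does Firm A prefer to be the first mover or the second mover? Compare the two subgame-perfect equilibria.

If Firm A leads: Firm B's best replies are Budget→Low, Value→Mid, Plus→Mid, Premium→Low; Firm A's induced payoffs 7, 0, -1, 4; outcome (Budget, Low), payoffs (7, -1).
If Firm B leads: Firm A's best replies are Low→Budget, Mid→Budget, High→Plus; Firm B's induced payoffs -1, -3, 2; outcome (Plus, High), payoffs (8, 2).
Firm A gets 7 moving first and 8 moving second, so Firm A prefers to move second.

second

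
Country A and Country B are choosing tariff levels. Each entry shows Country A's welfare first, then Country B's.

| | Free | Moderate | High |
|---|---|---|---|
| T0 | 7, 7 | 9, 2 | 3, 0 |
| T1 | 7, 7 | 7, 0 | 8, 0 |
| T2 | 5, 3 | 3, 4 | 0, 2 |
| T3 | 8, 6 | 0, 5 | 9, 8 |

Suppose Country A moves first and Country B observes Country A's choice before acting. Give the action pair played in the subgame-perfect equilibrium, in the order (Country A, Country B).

(T3, High)

Country B best-responds to each possible Country A move:
- T0: Country B compares 7, 2, 0 and picks Free; Country A would get 7.
- T1: Country B compares 7, 0, 0 and picks Free; Country A would get 7.
- T2: Country B compares 3, 4, 2 and picks Moderate; Country A would get 3.
- T3: Country B compares 6, 5, 8 and picks High; Country A would get 9.
Maximizing over 7, 7, 3, 9, Country A chooses T3. Subgame-perfect outcome: (T3, High) with payoffs (9, 8).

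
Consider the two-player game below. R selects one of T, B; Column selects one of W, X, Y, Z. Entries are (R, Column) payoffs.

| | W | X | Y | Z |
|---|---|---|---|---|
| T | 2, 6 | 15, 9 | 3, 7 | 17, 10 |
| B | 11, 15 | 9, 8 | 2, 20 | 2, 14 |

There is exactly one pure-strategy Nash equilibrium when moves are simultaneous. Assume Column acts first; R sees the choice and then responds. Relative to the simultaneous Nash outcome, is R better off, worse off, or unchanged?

Work backward from R's decision.
- W → R plays B (best of 2, 11); Column gets 15.
- X → R plays T (best of 15, 9); Column gets 9.
- Y → R plays T (best of 3, 2); Column gets 7.
- Z → R plays T (best of 17, 2); Column gets 10.
Column's induced payoffs are 15, 9, 7, 10, so Column commits to W. Subgame-perfect outcome: (B, W) with payoffs (11, 15).
Now find the simultaneous Nash equilibrium.
R's best replies: W→B; X→T; Y→T; Z→T.
Column's best replies: T→Z; B→Y.
The unique mutual best reply is (T, Z), giving (17, 10).
R earns 11 sequentially versus 17 at the Nash outcome: worse off.

worse off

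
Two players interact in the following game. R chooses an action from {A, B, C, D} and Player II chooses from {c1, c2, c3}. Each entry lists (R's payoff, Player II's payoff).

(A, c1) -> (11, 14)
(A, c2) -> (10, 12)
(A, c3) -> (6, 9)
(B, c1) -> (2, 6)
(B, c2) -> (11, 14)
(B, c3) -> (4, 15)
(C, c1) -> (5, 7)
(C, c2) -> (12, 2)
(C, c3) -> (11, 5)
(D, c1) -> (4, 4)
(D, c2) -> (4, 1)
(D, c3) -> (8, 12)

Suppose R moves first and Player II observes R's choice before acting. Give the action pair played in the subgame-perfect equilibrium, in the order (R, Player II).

Backward induction with R moving first.
- A: Player II compares 14, 12, 9 and picks c1; R would get 11.
- B: Player II compares 6, 14, 15 and picks c3; R would get 4.
- C: Player II compares 7, 2, 5 and picks c1; R would get 5.
- D: Player II compares 4, 1, 12 and picks c3; R would get 8.
Maximizing over 11, 4, 5, 8, R chooses A. Subgame-perfect outcome: (A, c1) with payoffs (11, 14).

(A, c1)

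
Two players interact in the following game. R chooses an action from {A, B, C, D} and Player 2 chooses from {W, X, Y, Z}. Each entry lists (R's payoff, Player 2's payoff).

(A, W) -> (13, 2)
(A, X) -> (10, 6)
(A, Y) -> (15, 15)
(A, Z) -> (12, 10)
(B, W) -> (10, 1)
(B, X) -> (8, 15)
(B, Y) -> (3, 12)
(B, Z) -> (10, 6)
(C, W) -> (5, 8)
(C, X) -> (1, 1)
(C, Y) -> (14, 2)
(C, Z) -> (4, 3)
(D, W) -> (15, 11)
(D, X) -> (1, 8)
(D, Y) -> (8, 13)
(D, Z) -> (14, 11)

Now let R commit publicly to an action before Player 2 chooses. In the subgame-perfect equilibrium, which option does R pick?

Solve by backward induction (R leads).
- A: Player 2 compares 2, 6, 15, 10 and picks Y; R would get 15.
- B: Player 2 compares 1, 15, 12, 6 and picks X; R would get 8.
- C: Player 2 compares 8, 1, 2, 3 and picks W; R would get 5.
- D: Player 2 compares 11, 8, 13, 11 and picks Y; R would get 8.
Maximizing over 15, 8, 5, 8, R chooses A. Subgame-perfect outcome: (A, Y) with payoffs (15, 15).

A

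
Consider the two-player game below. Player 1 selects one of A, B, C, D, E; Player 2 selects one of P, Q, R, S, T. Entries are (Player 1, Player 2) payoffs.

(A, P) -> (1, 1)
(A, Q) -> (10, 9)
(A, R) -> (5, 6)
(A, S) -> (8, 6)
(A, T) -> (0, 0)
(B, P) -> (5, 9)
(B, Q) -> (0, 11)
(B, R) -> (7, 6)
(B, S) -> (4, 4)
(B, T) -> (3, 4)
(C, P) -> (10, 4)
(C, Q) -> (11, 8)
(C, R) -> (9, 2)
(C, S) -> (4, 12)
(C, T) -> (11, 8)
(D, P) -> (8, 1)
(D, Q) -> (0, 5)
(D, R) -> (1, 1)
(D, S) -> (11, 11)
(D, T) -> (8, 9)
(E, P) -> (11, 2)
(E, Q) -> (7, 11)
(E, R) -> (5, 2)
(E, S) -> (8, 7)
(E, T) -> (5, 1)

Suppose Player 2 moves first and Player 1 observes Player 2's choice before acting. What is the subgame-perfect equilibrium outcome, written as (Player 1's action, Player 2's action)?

(D, S)

Solve by backward induction (Player 2 leads).
- P: BR = E, leader payoff 2.
- Q: BR = C, leader payoff 8.
- R: BR = C, leader payoff 2.
- S: BR = D, leader payoff 11.
- T: BR = C, leader payoff 8.
Among 2, 8, 2, 11, 8, the best is 11 at S. Subgame-perfect outcome: (D, S) with payoffs (11, 11).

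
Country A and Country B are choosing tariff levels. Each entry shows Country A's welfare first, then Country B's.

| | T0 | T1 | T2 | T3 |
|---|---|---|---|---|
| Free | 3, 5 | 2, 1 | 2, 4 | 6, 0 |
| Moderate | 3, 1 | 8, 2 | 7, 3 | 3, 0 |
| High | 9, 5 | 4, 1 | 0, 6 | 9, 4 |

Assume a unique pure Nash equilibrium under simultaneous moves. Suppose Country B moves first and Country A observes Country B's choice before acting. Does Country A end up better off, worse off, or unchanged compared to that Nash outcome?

Solve by backward induction (Country B leads).
- T0: Country A compares 3, 3, 9 and picks High; Country B would get 5.
- T1: Country A compares 2, 8, 4 and picks Moderate; Country B would get 2.
- T2: Country A compares 2, 7, 0 and picks Moderate; Country B would get 3.
- T3: Country A compares 6, 3, 9 and picks High; Country B would get 4.
Maximizing over 5, 2, 3, 4, Country B chooses T0. Subgame-perfect outcome: (High, T0) with payoffs (9, 5).
Under simultaneous play:
Country A's best replies: T0→High; T1→Moderate; T2→Moderate; T3→High.
Country B's best replies: Free→T0; Moderate→T2; High→T2.
Only (Moderate, T2) has each player best-responding; Nash payoffs (7, 3).
Country A earns 9 sequentially versus 7 at the Nash outcome: better off.

better off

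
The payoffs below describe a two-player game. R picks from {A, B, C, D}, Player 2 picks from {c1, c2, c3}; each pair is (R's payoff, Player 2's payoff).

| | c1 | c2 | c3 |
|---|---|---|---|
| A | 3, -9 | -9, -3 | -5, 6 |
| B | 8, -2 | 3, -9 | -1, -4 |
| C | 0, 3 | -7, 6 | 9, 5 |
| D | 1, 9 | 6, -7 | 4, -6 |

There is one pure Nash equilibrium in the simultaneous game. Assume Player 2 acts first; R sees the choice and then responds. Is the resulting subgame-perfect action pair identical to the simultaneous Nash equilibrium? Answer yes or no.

Work backward from R's decision.
- c1: BR = B, leader payoff -2.
- c2: BR = D, leader payoff -7.
- c3: BR = C, leader payoff 5.
Among -2, -7, 5, the best is 5 at c3. Subgame-perfect outcome: (C, c3) with payoffs (9, 5).
For the simultaneous game, intersect best replies.
R's best replies: c1→B; c2→D; c3→C.
Player 2's best replies: A→c3; B→c1; C→c2; D→c1.
Only (B, c1) has each player best-responding; Nash payoffs (8, -2).
Sequential outcome (C, c3) differs from the Nash profile (B, c1).

no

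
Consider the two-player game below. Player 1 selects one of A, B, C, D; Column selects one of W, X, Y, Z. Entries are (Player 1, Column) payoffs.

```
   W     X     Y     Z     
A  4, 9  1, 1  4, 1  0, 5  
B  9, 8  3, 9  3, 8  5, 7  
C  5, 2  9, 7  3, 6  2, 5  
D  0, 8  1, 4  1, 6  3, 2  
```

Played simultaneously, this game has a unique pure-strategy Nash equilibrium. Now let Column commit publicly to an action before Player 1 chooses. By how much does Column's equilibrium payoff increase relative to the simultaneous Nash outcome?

Player 1 best-responds to each possible Column move:
- W: Player 1 compares 4, 9, 5, 0 and picks B; Column would get 8.
- X: Player 1 compares 1, 3, 9, 1 and picks C; Column would get 7.
- Y: Player 1 compares 4, 3, 3, 1 and picks A; Column would get 1.
- Z: Player 1 compares 0, 5, 2, 3 and picks B; Column would get 7.
Among 8, 7, 1, 7, the best is 8 at W. Subgame-perfect outcome: (B, W) with payoffs (9, 8).
For the simultaneous game, intersect best replies.
Player 1's best replies: W→B; X→C; Y→A; Z→B.
Column's best replies: A→W; B→X; C→X; D→W.
The unique mutual best reply is (C, X), giving (9, 7).
Column's commitment gain: 8 − 7 = 1.

1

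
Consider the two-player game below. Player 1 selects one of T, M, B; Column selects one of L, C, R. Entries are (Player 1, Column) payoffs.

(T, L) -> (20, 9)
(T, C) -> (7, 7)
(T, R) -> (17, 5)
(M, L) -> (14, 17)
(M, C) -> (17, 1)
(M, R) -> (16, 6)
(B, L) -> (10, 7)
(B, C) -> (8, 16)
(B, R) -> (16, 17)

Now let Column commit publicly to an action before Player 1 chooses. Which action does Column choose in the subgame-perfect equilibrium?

Work backward from Player 1's decision.
- L → Player 1 plays T (best of 20, 14, 10); Column gets 9.
- C → Player 1 plays M (best of 7, 17, 8); Column gets 1.
- R → Player 1 plays T (best of 17, 16, 16); Column gets 5.
Maximizing over 9, 1, 5, Column chooses L. Subgame-perfect outcome: (T, L) with payoffs (20, 9).

L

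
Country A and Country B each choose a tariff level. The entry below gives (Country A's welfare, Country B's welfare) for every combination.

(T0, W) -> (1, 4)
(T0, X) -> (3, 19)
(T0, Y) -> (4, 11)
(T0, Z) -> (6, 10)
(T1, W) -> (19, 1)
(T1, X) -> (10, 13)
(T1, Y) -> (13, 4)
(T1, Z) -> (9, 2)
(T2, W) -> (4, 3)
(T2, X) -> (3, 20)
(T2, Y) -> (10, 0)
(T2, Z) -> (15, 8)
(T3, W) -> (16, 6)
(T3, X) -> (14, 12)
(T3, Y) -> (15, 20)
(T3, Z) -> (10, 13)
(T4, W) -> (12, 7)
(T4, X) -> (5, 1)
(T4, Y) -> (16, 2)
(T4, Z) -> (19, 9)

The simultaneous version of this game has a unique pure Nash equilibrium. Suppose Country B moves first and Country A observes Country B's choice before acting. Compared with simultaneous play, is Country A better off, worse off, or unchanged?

Backward induction with Country B moving first.
- W → Country A plays T1 (best of 1, 19, 4, 16, 12); Country B gets 1.
- X → Country A plays T3 (best of 3, 10, 3, 14, 5); Country B gets 12.
- Y → Country A plays T4 (best of 4, 13, 10, 15, 16); Country B gets 2.
- Z → Country A plays T4 (best of 6, 9, 15, 10, 19); Country B gets 9.
Maximizing over 1, 12, 2, 9, Country B chooses X. Subgame-perfect outcome: (T3, X) with payoffs (14, 12).
Now find the simultaneous Nash equilibrium.
Country A's best replies: W→T1; X→T3; Y→T4; Z→T4.
Country B's best replies: T0→X; T1→X; T2→X; T3→Y; T4→Z.
Only (T4, Z) has each player best-responding; Nash payoffs (19, 9).
Country A earns 14 sequentially versus 19 at the Nash outcome: worse off.

worse off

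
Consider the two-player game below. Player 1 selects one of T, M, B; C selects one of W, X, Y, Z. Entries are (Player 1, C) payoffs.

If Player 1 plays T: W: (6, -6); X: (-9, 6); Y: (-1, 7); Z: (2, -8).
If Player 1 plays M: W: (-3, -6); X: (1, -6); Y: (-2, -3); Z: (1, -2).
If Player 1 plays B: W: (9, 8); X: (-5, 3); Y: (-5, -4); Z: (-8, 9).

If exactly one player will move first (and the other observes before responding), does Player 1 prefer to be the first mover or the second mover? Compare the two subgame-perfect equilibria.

If Player 1 leads: C's best replies are T→Y, M→Z, B→Z; Player 1's induced payoffs -1, 1, -8; outcome (M, Z), payoffs (1, -2).
If C leads: Player 1's best replies are W→B, X→M, Y→T, Z→T; C's induced payoffs 8, -6, 7, -8; outcome (B, W), payoffs (9, 8).
Player 1 gets 1 moving first and 9 moving second, so Player 1 prefers to move second.

second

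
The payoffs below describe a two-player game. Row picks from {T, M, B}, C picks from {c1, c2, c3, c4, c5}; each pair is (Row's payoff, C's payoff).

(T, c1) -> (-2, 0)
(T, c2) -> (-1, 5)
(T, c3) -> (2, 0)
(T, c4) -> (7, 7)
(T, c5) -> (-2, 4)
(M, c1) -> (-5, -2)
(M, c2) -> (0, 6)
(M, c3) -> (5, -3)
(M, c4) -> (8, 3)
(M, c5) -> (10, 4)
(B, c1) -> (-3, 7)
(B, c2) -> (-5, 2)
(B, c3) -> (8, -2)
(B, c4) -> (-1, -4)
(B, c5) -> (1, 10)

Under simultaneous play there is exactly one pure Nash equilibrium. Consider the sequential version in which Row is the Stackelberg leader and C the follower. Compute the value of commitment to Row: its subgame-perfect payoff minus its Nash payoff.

7

Work backward from C's decision.
- T: C compares 0, 5, 0, 7, 4 and picks c4; Row would get 7.
- M: C compares -2, 6, -3, 3, 4 and picks c2; Row would get 0.
- B: C compares 7, 2, -2, -4, 10 and picks c5; Row would get 1.
Among 7, 0, 1, the best is 7 at T. Subgame-perfect outcome: (T, c4) with payoffs (7, 7).
Now find the simultaneous Nash equilibrium.
Row's best replies: c1→T; c2→M; c3→B; c4→M; c5→M.
C's best replies: T→c4; M→c2; B→c5.
The unique mutual best reply is (M, c2), giving (0, 6).
Row's commitment gain: 7 − 0 = 7.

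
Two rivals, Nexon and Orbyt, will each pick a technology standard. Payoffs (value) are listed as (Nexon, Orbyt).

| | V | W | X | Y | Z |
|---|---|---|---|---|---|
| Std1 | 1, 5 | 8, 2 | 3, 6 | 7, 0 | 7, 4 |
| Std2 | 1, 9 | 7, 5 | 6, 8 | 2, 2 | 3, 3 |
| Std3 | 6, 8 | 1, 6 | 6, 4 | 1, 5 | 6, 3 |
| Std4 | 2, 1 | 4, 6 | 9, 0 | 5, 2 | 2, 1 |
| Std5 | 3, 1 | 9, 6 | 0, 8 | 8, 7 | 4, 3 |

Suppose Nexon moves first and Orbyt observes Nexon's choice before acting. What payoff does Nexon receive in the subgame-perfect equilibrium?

Orbyt best-responds to each possible Nexon move:
- Std1: Orbyt compares 5, 2, 6, 0, 4 and picks X; Nexon would get 3.
- Std2: Orbyt compares 9, 5, 8, 2, 3 and picks V; Nexon would get 1.
- Std3: Orbyt compares 8, 6, 4, 5, 3 and picks V; Nexon would get 6.
- Std4: Orbyt compares 1, 6, 0, 2, 1 and picks W; Nexon would get 4.
- Std5: Orbyt compares 1, 6, 8, 7, 3 and picks X; Nexon would get 0.
Among 3, 1, 6, 4, 0, the best is 6 at Std3. Subgame-perfect outcome: (Std3, V) with payoffs (6, 8).

6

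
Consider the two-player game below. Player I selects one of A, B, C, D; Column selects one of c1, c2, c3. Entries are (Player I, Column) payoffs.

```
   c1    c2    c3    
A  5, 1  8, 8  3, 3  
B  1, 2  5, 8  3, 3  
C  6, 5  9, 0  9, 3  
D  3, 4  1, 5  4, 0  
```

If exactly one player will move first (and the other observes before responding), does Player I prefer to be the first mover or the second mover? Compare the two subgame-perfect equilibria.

first

If Player I leads: Column's best replies are A→c2, B→c2, C→c1, D→c2; Player I's induced payoffs 8, 5, 6, 1; outcome (A, c2), payoffs (8, 8).
If Column leads: Player I's best replies are c1→C, c2→C, c3→C; Column's induced payoffs 5, 0, 3; outcome (C, c1), payoffs (6, 5).
Player I gets 8 moving first and 6 moving second, so Player I prefers to move first.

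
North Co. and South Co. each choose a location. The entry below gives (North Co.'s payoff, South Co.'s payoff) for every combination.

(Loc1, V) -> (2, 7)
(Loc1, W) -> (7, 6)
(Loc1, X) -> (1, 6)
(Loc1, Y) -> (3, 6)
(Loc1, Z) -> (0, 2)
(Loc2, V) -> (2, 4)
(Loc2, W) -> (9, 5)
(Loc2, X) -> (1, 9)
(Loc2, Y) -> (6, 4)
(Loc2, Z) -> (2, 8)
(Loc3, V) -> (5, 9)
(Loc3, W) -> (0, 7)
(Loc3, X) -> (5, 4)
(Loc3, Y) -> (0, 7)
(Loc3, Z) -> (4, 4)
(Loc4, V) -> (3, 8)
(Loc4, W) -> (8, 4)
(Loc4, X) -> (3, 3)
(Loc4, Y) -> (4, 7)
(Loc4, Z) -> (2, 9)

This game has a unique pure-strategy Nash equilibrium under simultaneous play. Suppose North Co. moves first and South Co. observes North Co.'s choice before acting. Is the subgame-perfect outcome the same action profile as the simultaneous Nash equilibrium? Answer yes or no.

South Co. best-responds to each possible North Co. move:
- Loc1: South Co. compares 7, 6, 6, 6, 2 and picks V; North Co. would get 2.
- Loc2: South Co. compares 4, 5, 9, 4, 8 and picks X; North Co. would get 1.
- Loc3: South Co. compares 9, 7, 4, 7, 4 and picks V; North Co. would get 5.
- Loc4: South Co. compares 8, 4, 3, 7, 9 and picks Z; North Co. would get 2.
Maximizing over 2, 1, 5, 2, North Co. chooses Loc3. Subgame-perfect outcome: (Loc3, V) with payoffs (5, 9).
Now find the simultaneous Nash equilibrium.
North Co.'s best replies: V→Loc3; W→Loc2; X→Loc3; Y→Loc2; Z→Loc3.
South Co.'s best replies: Loc1→V; Loc2→X; Loc3→V; Loc4→Z.
The unique mutual best reply is (Loc3, V), giving (5, 9).
Sequential outcome (Loc3, V) coincides with the Nash profile (Loc3, V).

yes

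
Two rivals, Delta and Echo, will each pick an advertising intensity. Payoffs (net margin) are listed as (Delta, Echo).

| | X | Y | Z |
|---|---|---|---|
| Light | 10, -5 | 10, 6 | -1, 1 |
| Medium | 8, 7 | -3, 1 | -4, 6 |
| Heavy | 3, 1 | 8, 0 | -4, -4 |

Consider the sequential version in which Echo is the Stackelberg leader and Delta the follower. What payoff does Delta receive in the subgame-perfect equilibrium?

Solve by backward induction (Echo leads).
- X: BR = Light, leader payoff -5.
- Y: BR = Light, leader payoff 6.
- Z: BR = Light, leader payoff 1.
Among -5, 6, 1, the best is 6 at Y. Subgame-perfect outcome: (Light, Y) with payoffs (10, 6).

10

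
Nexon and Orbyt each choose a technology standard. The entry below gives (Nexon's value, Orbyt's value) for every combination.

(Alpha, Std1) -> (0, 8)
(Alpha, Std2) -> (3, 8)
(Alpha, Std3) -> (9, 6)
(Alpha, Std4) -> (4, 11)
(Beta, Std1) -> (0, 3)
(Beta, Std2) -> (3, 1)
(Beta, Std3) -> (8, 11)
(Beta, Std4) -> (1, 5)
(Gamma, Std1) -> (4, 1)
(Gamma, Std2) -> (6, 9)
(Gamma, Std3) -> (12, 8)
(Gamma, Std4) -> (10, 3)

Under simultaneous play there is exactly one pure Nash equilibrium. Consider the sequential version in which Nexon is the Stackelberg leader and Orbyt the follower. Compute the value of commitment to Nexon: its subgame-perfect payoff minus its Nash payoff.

Work backward from Orbyt's decision.
- Alpha: Orbyt compares 8, 8, 6, 11 and picks Std4; Nexon would get 4.
- Beta: Orbyt compares 3, 1, 11, 5 and picks Std3; Nexon would get 8.
- Gamma: Orbyt compares 1, 9, 8, 3 and picks Std2; Nexon would get 6.
Nexon's induced payoffs are 4, 8, 6, so Nexon commits to Beta. Subgame-perfect outcome: (Beta, Std3) with payoffs (8, 11).
Under simultaneous play:
Nexon's best replies: Std1→Gamma; Std2→Gamma; Std3→Gamma; Std4→Gamma.
Orbyt's best replies: Alpha→Std4; Beta→Std3; Gamma→Std2.
The unique mutual best reply is (Gamma, Std2), giving (6, 9).
Nexon's commitment gain: 8 − 6 = 2.

2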